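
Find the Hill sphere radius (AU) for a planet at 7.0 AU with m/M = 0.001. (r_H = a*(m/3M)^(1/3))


r_H = a * (m/3M)^(1/3) = 7.0 * (0.001/3)^(1/3) = 0.4854

0.4854 AU


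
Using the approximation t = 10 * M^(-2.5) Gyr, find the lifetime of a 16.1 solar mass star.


t = 10 * M^(-2.5) = 10 * 16.1^(-2.5) = 0.0096

0.0096 Gyr


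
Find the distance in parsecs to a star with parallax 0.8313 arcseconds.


d = 1/p = 1/0.8313 = 1.2029

1.2029 pc


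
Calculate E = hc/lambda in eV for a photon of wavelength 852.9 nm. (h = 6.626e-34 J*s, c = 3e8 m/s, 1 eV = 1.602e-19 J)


E = hc/lambda = 6.626e-34 * 3e8 / 8.529e-07 = 2.331e-19 J = 1.4548 eV

1.4548 eV


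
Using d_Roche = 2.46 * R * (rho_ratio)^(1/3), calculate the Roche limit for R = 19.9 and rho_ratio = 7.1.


d_Roche = 2.46 * 19.9 * 7.1^(1/3) = 94.0895

94.0895


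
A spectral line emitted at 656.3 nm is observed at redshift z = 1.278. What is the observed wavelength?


lam_obs = lam_emit * (1 + z) = 656.3 * (1 + 1.278) = 1495.0514

1495.0514 nm


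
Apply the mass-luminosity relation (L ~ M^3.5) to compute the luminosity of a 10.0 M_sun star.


L/L_sun = (M/M_sun)^3.5 = 10.0^3.5 = 3162.2777

3162.2777 L_sun


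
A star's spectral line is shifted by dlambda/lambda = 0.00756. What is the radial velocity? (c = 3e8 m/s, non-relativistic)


v = (dlambda/lambda) * c = 0.00756 * 3e8 = 2.268e+06

2.268e+06 m/s


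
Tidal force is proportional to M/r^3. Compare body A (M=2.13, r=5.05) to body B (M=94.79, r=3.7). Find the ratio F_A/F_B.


Ratio = (M1/r1^3) / (M2/r2^3) = (2.13/5.05^3) / (94.79/3.7^3) = 0.0088

0.0088


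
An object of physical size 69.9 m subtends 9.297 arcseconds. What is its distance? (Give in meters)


D = size / theta_rad, theta_rad = 9.297 * pi/(180*3600) = 4.507e-05, D = 1.551e+06

1.551e+06 m


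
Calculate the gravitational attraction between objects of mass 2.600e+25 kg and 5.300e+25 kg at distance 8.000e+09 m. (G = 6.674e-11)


F = G*m1*m2/r^2 = 6.674e-11 * 2.600e+25 * 5.300e+25 / (8.000e+09)^2 = 6.674e-11 * 1.378e+51 / 6.400e+19 = 1.437e+21

1.437e+21 N


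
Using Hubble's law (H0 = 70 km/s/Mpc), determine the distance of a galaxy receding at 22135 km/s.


d = v / H0 = 22135 / 70 = 316.2143

316.2143 Mpc


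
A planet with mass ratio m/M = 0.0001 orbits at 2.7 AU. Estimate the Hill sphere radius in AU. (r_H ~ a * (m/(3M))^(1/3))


r_H = a * (m/3M)^(1/3) = 2.7 * (0.0001/3)^(1/3) = 0.0869

0.0869 AU


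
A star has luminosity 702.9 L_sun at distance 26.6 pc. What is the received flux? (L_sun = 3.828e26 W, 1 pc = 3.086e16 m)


F = L / (4*pi*d^2) = 2.691e+29 / (4*pi*(8.209e+17)^2) = 3.178e-08

3.178e-08 W/m^2


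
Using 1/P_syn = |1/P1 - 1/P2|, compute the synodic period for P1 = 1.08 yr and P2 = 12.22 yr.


1/P_syn = |1/P1 - 1/P2| = |1/1.08 - 1/12.22| => P_syn = 1.1847

1.1847 years


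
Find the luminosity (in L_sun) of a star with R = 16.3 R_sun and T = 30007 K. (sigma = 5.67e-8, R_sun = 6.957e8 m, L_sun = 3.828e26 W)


R = 16.3 * 6.957e8 m = 1.133991e+10 m. L = 4*pi*R^2*sigma*T^4 = 4*pi*(1.133991e+10)^2 * 5.67e-8 * 30007^4 = 7.428522644e+31 W. L/L_sun = 7.428522644e+31 / 3.828e26 = 194057.5403

194057.5403 L_sun


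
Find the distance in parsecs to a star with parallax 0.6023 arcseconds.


d = 1/p = 1/0.6023 = 1.6603

1.6603 pc


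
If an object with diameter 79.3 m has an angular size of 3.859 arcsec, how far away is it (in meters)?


D = size / theta_rad, theta_rad = 3.859 * pi/(180*3600) = 1.871e-05, D = 4.239e+06

4.239e+06 m


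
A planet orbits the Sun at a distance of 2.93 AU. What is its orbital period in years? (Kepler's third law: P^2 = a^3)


P = a^(3/2) = 2.93^1.5 = 5.0154

5.0154 years


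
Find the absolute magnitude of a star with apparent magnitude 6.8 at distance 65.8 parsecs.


M = m - 5*log10(d) + 5 = 6.8 - 5*log10(65.8) + 5 = 2.7089

2.7089


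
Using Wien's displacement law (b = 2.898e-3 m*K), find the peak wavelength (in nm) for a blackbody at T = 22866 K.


lam_max = b / T = 2.898e-3 / 22866 = 1.267e-07 m = 126.7384 nm

126.7384 nm


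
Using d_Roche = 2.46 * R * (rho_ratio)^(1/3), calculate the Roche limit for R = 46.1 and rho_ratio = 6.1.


d_Roche = 2.46 * 46.1 * 6.1^(1/3) = 207.2109

207.2109


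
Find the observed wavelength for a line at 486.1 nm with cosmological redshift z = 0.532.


lam_obs = lam_emit * (1 + z) = 486.1 * (1 + 0.532) = 744.7052

744.7052 nm


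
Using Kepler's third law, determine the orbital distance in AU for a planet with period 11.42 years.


a = P^(2/3) = 11.42^(2/3) = 5.0712

5.0712 AU


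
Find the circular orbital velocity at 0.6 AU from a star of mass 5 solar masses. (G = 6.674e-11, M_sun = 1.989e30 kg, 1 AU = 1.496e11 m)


v = sqrt(GM/r) = sqrt(6.674e-11 * 9.945e+30 / 8.976e+10) = 85991.2126

85991.2126 m/s


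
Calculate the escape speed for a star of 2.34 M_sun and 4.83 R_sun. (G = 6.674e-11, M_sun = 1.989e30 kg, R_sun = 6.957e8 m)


M = 2.34 * 1.989e30 kg = 4.65426e+30 kg; R = 4.83 * 6.957e8 m = 3.360231e+09 m. v_esc = sqrt(2GM/R) = sqrt(2 * 6.674e-11 * 4.65426e+30 / 3.360231e+09) = 429980.5909

429980.5909 m/s


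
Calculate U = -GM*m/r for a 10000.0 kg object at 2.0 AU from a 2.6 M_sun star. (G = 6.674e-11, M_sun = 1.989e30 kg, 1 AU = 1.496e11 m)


M = 2.6 * 1.989e30 kg = 5.1714e+30 kg; r = 2.0 AU * 1.496e11 m/AU = 2.992e+11 m. U = -GM*m/r = -(6.674e-11 * 5.1714e+30 * 10000.0) / 2.992e+11 = -1.154e+13

-1.154e+13 J


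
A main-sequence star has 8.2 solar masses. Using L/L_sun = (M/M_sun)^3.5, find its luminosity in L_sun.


L/L_sun = (M/M_sun)^3.5 = 8.2^3.5 = 1578.8777

1578.8777 L_sun


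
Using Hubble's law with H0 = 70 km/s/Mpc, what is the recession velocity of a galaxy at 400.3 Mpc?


v = H0 * d = 70 * 400.3 = 28021.0

28021.0 km/s


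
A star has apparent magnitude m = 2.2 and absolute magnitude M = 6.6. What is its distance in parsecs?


d = 10^((m - M + 5)/5) = 10^((2.2 - 6.6 + 5)/5) = 1.3183

1.3183 pc


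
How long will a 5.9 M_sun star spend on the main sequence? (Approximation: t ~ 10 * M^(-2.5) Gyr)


t = 10 * M^(-2.5) = 10 * 5.9^(-2.5) = 0.1183

0.1183 Gyr


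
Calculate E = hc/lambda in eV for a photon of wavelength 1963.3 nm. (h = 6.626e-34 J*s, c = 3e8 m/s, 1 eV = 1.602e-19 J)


E = hc/lambda = 6.626e-34 * 3e8 / 1.963e-06 = 1.012e-19 J = 0.632 eV

0.632 eV


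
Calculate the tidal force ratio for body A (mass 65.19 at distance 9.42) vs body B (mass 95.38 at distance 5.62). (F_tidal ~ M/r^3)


Ratio = (M1/r1^3) / (M2/r2^3) = (65.19/9.42^3) / (95.38/5.62^3) = 0.1451

0.1451


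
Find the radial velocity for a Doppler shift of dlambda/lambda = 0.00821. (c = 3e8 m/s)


v = (dlambda/lambda) * c = 0.00821 * 3e8 = 2.463e+06

2.463e+06 m/s


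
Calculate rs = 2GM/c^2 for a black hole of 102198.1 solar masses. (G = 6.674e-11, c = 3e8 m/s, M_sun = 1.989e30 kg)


M = 102198.1 * 1.989e30 kg = 2.032720209e+35 kg. rs = 2GM/c^2 = 2 * 6.674e-11 * 2.032720209e+35 / (3e8)^2 = 3.015e+08

3.015e+08 m


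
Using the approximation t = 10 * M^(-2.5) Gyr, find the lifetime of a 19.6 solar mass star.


t = 10 * M^(-2.5) = 10 * 19.6^(-2.5) = 0.0059

0.0059 Gyr


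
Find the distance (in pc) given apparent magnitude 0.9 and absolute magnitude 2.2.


d = 10^((m - M + 5)/5) = 10^((0.9 - 2.2 + 5)/5) = 5.4954

5.4954 pc


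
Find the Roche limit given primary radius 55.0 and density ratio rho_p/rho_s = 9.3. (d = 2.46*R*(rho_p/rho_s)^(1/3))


d_Roche = 2.46 * 55.0 * 9.3^(1/3) = 284.5283

284.5283


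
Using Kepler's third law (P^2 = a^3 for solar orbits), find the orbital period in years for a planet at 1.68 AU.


P = a^(3/2) = 1.68^1.5 = 2.1775

2.1775 years


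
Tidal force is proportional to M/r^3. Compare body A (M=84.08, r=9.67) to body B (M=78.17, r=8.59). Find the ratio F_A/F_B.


Ratio = (M1/r1^3) / (M2/r2^3) = (84.08/9.67^3) / (78.17/8.59^3) = 0.754

0.754


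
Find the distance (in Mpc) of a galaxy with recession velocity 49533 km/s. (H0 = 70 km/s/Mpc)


d = v / H0 = 49533 / 70 = 707.6143

707.6143 Mpc


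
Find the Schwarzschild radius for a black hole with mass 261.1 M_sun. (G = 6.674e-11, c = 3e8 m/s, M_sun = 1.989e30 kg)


M = 261.1 * 1.989e30 kg = 5.193279e+32 kg. rs = 2GM/c^2 = 2 * 6.674e-11 * 5.193279e+32 / (3e8)^2 = 770220.9788

770220.9788 m


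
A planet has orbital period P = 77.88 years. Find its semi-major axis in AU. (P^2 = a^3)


a = P^(2/3) = 77.88^(2/3) = 18.2369

18.2369 AU


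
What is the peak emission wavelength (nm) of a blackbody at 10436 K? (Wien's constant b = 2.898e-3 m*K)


lam_max = b / T = 2.898e-3 / 10436 = 2.777e-07 m = 277.6926 nm

277.6926 nm


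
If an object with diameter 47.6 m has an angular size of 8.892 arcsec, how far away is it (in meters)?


D = size / theta_rad, theta_rad = 8.892 * pi/(180*3600) = 4.311e-05, D = 1.104e+06

1.104e+06 m


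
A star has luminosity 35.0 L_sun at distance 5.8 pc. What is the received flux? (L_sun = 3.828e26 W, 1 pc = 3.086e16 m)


F = L / (4*pi*d^2) = 1.340e+28 / (4*pi*(1.790e+17)^2) = 3.328e-08

3.328e-08 W/m^2


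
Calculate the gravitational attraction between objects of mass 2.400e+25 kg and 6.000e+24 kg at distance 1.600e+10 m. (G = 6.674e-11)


F = G*m1*m2/r^2 = 6.674e-11 * 2.400e+25 * 6.000e+24 / (1.600e+10)^2 = 6.674e-11 * 1.440e+50 / 2.560e+20 = 3.754e+19

3.754e+19 N


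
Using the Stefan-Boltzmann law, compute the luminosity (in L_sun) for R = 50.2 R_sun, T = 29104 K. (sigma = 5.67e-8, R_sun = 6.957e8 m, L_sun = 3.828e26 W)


R = 50.2 * 6.957e8 m = 3.492414e+10 m. L = 4*pi*R^2*sigma*T^4 = 4*pi*(3.492414e+10)^2 * 5.67e-8 * 29104^4 = 6.235267512e+32 W. L/L_sun = 6.235267512e+32 / 3.828e26 = 1.629e+06

1.629e+06 L_sun


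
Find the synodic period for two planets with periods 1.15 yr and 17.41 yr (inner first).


1/P_syn = |1/P1 - 1/P2| = |1/1.15 - 1/17.41| => P_syn = 1.2313

1.2313 years


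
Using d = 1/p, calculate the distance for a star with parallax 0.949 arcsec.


d = 1/p = 1/0.949 = 1.0537

1.0537 pc


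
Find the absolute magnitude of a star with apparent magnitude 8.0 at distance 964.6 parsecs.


M = m - 5*log10(d) + 5 = 8.0 - 5*log10(964.6) + 5 = -1.9217

-1.9217


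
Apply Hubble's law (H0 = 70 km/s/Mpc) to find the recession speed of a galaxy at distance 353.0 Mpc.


v = H0 * d = 70 * 353.0 = 24710.0

24710.0 km/s


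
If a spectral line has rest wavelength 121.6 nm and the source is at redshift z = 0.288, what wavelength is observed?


lam_obs = lam_emit * (1 + z) = 121.6 * (1 + 0.288) = 156.6208

156.6208 nm


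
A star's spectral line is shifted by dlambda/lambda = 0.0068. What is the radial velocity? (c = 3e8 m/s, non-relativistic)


v = (dlambda/lambda) * c = 0.0068 * 3e8 = 2.040e+06

2.040e+06 m/s


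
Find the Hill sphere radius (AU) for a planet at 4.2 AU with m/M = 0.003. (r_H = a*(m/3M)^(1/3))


r_H = a * (m/3M)^(1/3) = 4.2 * (0.003/3)^(1/3) = 0.42

0.42 AU


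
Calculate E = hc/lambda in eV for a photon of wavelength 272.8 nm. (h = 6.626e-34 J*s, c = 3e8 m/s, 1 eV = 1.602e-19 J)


E = hc/lambda = 6.626e-34 * 3e8 / 2.728e-07 = 7.287e-19 J = 4.5485 eV

4.5485 eV


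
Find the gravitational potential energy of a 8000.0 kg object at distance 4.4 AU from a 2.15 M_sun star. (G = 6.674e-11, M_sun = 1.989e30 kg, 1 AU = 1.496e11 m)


M = 2.15 * 1.989e30 kg = 4.27635e+30 kg; r = 4.4 AU * 1.496e11 m/AU = 6.5824e+11 m. U = -GM*m/r = -(6.674e-11 * 4.27635e+30 * 8000.0) / 6.5824e+11 = -3.469e+12

-3.469e+12 J


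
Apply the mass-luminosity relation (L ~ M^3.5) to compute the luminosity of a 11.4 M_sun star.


L/L_sun = (M/M_sun)^3.5 = 11.4^3.5 = 5002.2683

5002.2683 L_sun


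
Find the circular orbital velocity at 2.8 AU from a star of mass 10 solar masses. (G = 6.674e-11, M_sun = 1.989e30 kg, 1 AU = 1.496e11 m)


v = sqrt(GM/r) = sqrt(6.674e-11 * 1.989e+31 / 4.189e+11) = 56294.4629

56294.4629 m/s


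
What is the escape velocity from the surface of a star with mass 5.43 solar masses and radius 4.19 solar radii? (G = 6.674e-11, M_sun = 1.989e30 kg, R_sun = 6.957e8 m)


M = 5.43 * 1.989e30 kg = 1.080027e+31 kg; R = 4.19 * 6.957e8 m = 2.914983e+09 m. v_esc = sqrt(2GM/R) = sqrt(2 * 6.674e-11 * 1.080027e+31 / 2.914983e+09) = 703246.1969

703246.1969 m/s


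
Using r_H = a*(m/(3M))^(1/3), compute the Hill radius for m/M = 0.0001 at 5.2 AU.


r_H = a * (m/3M)^(1/3) = 5.2 * (0.0001/3)^(1/3) = 0.1674

0.1674 AU


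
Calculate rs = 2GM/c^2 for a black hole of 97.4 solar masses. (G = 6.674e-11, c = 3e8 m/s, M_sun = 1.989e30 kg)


M = 97.4 * 1.989e30 kg = 1.937286e+32 kg. rs = 2GM/c^2 = 2 * 6.674e-11 * 1.937286e+32 / (3e8)^2 = 287321.0392

287321.0392 m


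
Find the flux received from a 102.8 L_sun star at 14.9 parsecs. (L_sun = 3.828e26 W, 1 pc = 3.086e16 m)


F = L / (4*pi*d^2) = 3.935e+28 / (4*pi*(4.598e+17)^2) = 1.481e-08

1.481e-08 W/m^2


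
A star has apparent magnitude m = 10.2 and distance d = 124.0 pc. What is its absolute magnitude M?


M = m - 5*log10(d) + 5 = 10.2 - 5*log10(124.0) + 5 = 4.7329

4.7329


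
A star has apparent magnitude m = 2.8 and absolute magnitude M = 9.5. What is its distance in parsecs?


d = 10^((m - M + 5)/5) = 10^((2.8 - 9.5 + 5)/5) = 0.4571

0.4571 pc


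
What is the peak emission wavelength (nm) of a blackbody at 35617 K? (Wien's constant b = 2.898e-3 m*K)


lam_max = b / T = 2.898e-3 / 35617 = 8.137e-08 m = 81.3656 nm

81.3656 nm


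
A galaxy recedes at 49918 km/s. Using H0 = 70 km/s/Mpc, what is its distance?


d = v / H0 = 49918 / 70 = 713.1143

713.1143 Mpc


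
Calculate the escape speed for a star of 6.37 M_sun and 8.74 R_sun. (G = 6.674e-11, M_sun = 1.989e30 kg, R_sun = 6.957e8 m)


M = 6.37 * 1.989e30 kg = 1.266993e+31 kg; R = 8.74 * 6.957e8 m = 6.080418e+09 m. v_esc = sqrt(2GM/R) = sqrt(2 * 6.674e-11 * 1.266993e+31 / 6.080418e+09) = 527385.8687

527385.8687 m/s


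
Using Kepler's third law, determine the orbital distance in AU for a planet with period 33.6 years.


a = P^(2/3) = 33.6^(2/3) = 10.4126

10.4126 AU


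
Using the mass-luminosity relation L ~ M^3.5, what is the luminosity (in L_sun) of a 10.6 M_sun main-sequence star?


L/L_sun = (M/M_sun)^3.5 = 10.6^3.5 = 3877.6672

3877.6672 L_sun


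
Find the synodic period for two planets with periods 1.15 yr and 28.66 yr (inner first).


1/P_syn = |1/P1 - 1/P2| = |1/1.15 - 1/28.66| => P_syn = 1.1981

1.1981 years


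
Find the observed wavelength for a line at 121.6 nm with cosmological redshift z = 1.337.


lam_obs = lam_emit * (1 + z) = 121.6 * (1 + 1.337) = 284.1792

284.1792 nm


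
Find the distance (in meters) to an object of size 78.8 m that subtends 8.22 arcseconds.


D = size / theta_rad, theta_rad = 8.22 * pi/(180*3600) = 3.985e-05, D = 1.977e+06

1.977e+06 m


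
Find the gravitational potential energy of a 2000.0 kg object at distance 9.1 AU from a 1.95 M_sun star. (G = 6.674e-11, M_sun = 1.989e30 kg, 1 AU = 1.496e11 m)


M = 1.95 * 1.989e30 kg = 3.87855e+30 kg; r = 9.1 AU * 1.496e11 m/AU = 1.36136e+12 m. U = -GM*m/r = -(6.674e-11 * 3.87855e+30 * 2000.0) / 1.36136e+12 = -3.803e+11

-3.803e+11 J


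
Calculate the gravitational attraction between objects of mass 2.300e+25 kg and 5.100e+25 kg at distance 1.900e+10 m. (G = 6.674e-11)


F = G*m1*m2/r^2 = 6.674e-11 * 2.300e+25 * 5.100e+25 / (1.900e+10)^2 = 6.674e-11 * 1.173e+51 / 3.610e+20 = 2.169e+20

2.169e+20 N


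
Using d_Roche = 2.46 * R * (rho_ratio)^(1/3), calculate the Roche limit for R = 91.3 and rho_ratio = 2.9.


d_Roche = 2.46 * 91.3 * 2.9^(1/3) = 320.2864

320.2864


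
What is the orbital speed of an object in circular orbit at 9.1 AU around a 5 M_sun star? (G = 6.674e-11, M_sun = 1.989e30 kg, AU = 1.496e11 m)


v = sqrt(GM/r) = sqrt(6.674e-11 * 9.945e+30 / 1.361e+12) = 22080.505

22080.505 m/s


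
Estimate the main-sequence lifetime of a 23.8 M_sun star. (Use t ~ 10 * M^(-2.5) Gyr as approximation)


t = 10 * M^(-2.5) = 10 * 23.8^(-2.5) = 0.0036

0.0036 Gyr


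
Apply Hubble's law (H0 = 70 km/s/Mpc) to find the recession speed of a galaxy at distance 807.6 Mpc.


v = H0 * d = 70 * 807.6 = 56532.0

56532.0 km/s


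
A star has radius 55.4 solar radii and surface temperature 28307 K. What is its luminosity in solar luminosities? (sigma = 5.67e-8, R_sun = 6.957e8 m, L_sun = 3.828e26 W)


R = 55.4 * 6.957e8 m = 3.854178e+10 m. L = 4*pi*R^2*sigma*T^4 = 4*pi*(3.854178e+10)^2 * 5.67e-8 * 28307^4 = 6.795663076e+32 W. L/L_sun = 6.795663076e+32 / 3.828e26 = 1.775e+06

1.775e+06 L_sun


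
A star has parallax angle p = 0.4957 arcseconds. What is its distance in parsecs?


d = 1/p = 1/0.4957 = 2.0173

2.0173 pc


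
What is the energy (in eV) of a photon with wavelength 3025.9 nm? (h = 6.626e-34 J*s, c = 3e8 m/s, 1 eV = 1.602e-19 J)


E = hc/lambda = 6.626e-34 * 3e8 / 3.026e-06 = 6.569e-20 J = 0.4101 eV

0.4101 eV


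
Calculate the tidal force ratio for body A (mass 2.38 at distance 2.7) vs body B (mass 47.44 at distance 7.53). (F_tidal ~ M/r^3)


Ratio = (M1/r1^3) / (M2/r2^3) = (2.38/2.7^3) / (47.44/7.53^3) = 1.0882

1.0882


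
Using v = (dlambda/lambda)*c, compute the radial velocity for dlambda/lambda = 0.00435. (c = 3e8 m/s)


v = (dlambda/lambda) * c = 0.00435 * 3e8 = 1.305e+06

1.305e+06 m/s


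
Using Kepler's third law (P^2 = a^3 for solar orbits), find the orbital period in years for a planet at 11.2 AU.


P = a^(3/2) = 11.2^1.5 = 37.4824

37.4824 years


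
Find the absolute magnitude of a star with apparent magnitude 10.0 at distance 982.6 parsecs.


M = m - 5*log10(d) + 5 = 10.0 - 5*log10(982.6) + 5 = 0.0381

0.0381


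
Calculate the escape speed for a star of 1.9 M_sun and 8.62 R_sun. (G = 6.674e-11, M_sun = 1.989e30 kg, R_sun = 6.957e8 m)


M = 1.9 * 1.989e30 kg = 3.7791e+30 kg; R = 8.62 * 6.957e8 m = 5.996934e+09 m. v_esc = sqrt(2GM/R) = sqrt(2 * 6.674e-11 * 3.7791e+30 / 5.996934e+09) = 290026.4832

290026.4832 m/s


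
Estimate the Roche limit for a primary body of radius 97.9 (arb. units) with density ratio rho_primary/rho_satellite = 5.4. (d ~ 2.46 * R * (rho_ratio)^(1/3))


d_Roche = 2.46 * 97.9 * 5.4^(1/3) = 422.5217

422.5217


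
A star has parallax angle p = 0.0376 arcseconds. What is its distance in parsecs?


d = 1/p = 1/0.0376 = 26.5957

26.5957 pc


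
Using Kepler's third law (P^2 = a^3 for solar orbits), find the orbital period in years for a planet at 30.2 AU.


P = a^(3/2) = 30.2^1.5 = 165.9627

165.9627 years


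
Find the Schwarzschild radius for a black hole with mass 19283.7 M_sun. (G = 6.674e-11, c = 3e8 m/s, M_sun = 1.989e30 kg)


M = 19283.7 * 1.989e30 kg = 3.83552793e+34 kg. rs = 2GM/c^2 = 2 * 6.674e-11 * 3.83552793e+34 / (3e8)^2 = 5.689e+07

5.689e+07 m


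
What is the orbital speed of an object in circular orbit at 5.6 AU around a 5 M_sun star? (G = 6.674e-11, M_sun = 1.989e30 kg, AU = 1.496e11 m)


v = sqrt(GM/r) = sqrt(6.674e-11 * 9.945e+30 / 8.378e+11) = 28147.2315

28147.2315 m/s


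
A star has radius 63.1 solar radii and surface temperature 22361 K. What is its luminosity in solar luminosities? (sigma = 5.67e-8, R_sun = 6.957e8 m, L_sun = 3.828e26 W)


R = 63.1 * 6.957e8 m = 4.389867e+10 m. L = 4*pi*R^2*sigma*T^4 = 4*pi*(4.389867e+10)^2 * 5.67e-8 * 22361^4 = 3.432895114e+32 W. L/L_sun = 3.432895114e+32 / 3.828e26 = 896785.5575

896785.5575 L_sun


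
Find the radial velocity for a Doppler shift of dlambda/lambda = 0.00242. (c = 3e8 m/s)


v = (dlambda/lambda) * c = 0.00242 * 3e8 = 726000.0

726000.0 m/s


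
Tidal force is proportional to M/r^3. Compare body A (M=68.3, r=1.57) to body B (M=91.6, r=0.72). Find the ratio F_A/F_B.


Ratio = (M1/r1^3) / (M2/r2^3) = (68.3/1.57^3) / (91.6/0.72^3) = 0.0719

0.0719


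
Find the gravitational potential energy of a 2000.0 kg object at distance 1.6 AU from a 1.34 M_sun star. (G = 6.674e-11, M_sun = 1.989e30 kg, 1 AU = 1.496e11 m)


M = 1.34 * 1.989e30 kg = 2.66526e+30 kg; r = 1.6 AU * 1.496e11 m/AU = 2.3936e+11 m. U = -GM*m/r = -(6.674e-11 * 2.66526e+30 * 2000.0) / 2.3936e+11 = -1.486e+12

-1.486e+12 J


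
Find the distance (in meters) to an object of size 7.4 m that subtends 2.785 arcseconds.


D = size / theta_rad, theta_rad = 2.785 * pi/(180*3600) = 1.350e-05, D = 548064.4762

548064.4762 m


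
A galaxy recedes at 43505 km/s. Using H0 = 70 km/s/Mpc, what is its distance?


d = v / H0 = 43505 / 70 = 621.5

621.5 Mpc


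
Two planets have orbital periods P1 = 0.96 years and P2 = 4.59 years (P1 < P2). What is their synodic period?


1/P_syn = |1/P1 - 1/P2| = |1/0.96 - 1/4.59| => P_syn = 1.2139

1.2139 years


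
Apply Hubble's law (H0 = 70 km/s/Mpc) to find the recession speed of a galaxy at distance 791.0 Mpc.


v = H0 * d = 70 * 791.0 = 55370.0

55370.0 km/s


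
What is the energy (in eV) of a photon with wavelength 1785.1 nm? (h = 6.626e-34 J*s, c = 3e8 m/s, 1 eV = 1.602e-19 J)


E = hc/lambda = 6.626e-34 * 3e8 / 1.785e-06 = 1.114e-19 J = 0.6951 eV

0.6951 eV


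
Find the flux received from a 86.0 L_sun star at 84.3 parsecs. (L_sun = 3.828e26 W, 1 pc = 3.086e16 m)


F = L / (4*pi*d^2) = 3.292e+28 / (4*pi*(2.601e+18)^2) = 3.871e-10

3.871e-10 W/m^2


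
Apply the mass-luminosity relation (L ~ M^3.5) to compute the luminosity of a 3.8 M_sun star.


L/L_sun = (M/M_sun)^3.5 = 3.8^3.5 = 106.9652

106.9652 L_sun


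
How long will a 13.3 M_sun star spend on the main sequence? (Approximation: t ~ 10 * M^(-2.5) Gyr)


t = 10 * M^(-2.5) = 10 * 13.3^(-2.5) = 0.0155

0.0155 Gyr


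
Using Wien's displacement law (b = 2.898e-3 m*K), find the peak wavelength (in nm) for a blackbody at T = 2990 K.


lam_max = b / T = 2.898e-3 / 2990 = 9.692e-07 m = 969.2308 nm

969.2308 nm


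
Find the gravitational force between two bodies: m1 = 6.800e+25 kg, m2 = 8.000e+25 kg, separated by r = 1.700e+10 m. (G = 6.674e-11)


F = G*m1*m2/r^2 = 6.674e-11 * 6.800e+25 * 8.000e+25 / (1.700e+10)^2 = 6.674e-11 * 5.440e+51 / 2.890e+20 = 1.256e+21

1.256e+21 N


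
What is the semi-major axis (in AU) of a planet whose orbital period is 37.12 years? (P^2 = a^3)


a = P^(2/3) = 37.12^(2/3) = 11.1277

11.1277 AU


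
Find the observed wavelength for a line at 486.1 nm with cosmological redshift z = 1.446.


lam_obs = lam_emit * (1 + z) = 486.1 * (1 + 1.446) = 1189.0006

1189.0006 nm


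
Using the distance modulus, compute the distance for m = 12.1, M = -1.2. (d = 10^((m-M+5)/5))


d = 10^((m - M + 5)/5) = 10^((12.1 - -1.2 + 5)/5) = 4570.8819

4570.8819 pc


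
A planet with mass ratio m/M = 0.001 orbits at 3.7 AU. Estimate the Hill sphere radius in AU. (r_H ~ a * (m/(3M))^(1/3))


r_H = a * (m/3M)^(1/3) = 3.7 * (0.001/3)^(1/3) = 0.2565

0.2565 AU


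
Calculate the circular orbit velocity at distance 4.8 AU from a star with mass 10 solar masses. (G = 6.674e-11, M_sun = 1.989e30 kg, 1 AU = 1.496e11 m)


v = sqrt(GM/r) = sqrt(6.674e-11 * 1.989e+31 / 7.181e+11) = 42995.6063

42995.6063 m/s


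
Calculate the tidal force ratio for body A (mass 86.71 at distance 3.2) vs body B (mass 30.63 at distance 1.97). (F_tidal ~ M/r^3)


Ratio = (M1/r1^3) / (M2/r2^3) = (86.71/3.2^3) / (30.63/1.97^3) = 0.6605

0.6605


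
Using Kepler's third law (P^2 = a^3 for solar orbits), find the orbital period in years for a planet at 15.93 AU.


P = a^(3/2) = 15.93^1.5 = 63.5805

63.5805 years


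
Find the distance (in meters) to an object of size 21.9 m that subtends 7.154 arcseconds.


D = size / theta_rad, theta_rad = 7.154 * pi/(180*3600) = 3.468e-05, D = 631422.8763

631422.8763 m


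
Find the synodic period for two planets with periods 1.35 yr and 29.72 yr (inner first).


1/P_syn = |1/P1 - 1/P2| = |1/1.35 - 1/29.72| => P_syn = 1.4142

1.4142 years


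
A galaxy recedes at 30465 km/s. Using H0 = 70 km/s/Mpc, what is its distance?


d = v / H0 = 30465 / 70 = 435.2143

435.2143 Mpc


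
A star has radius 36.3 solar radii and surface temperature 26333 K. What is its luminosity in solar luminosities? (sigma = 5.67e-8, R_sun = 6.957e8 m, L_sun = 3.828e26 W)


R = 36.3 * 6.957e8 m = 2.525391e+10 m. L = 4*pi*R^2*sigma*T^4 = 4*pi*(2.525391e+10)^2 * 5.67e-8 * 26333^4 = 2.185000478e+32 W. L/L_sun = 2.185000478e+32 / 3.828e26 = 570794.2732

570794.2732 L_sun


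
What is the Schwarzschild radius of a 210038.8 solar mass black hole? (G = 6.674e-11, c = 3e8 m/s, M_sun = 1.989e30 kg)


M = 210038.8 * 1.989e30 kg = 4.177671732e+35 kg. rs = 2GM/c^2 = 2 * 6.674e-11 * 4.177671732e+35 / (3e8)^2 = 6.196e+08

6.196e+08 m


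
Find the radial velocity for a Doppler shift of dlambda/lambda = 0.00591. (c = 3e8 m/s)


v = (dlambda/lambda) * c = 0.00591 * 3e8 = 1.773e+06

1.773e+06 m/s


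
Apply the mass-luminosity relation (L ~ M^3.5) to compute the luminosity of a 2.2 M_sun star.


L/L_sun = (M/M_sun)^3.5 = 2.2^3.5 = 15.7935

15.7935 L_sun


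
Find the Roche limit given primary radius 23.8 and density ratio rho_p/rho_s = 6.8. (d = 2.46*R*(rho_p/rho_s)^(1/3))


d_Roche = 2.46 * 23.8 * 6.8^(1/3) = 110.9213

110.9213


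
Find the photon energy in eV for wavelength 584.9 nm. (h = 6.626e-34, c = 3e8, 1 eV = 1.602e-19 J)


E = hc/lambda = 6.626e-34 * 3e8 / 5.849e-07 = 3.399e-19 J = 2.1214 eV

2.1214 eV


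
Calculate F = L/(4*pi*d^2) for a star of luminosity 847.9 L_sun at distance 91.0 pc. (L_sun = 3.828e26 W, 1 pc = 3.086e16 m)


F = L / (4*pi*d^2) = 3.246e+29 / (4*pi*(2.808e+18)^2) = 3.275e-09

3.275e-09 W/m^2


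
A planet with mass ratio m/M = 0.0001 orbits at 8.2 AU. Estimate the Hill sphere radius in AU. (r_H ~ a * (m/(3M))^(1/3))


r_H = a * (m/3M)^(1/3) = 8.2 * (0.0001/3)^(1/3) = 0.2639

0.2639 AU


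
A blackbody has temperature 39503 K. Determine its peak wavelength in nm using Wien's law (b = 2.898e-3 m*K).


lam_max = b / T = 2.898e-3 / 39503 = 7.336e-08 m = 73.3615 nm

73.3615 nm


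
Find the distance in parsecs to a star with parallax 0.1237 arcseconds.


d = 1/p = 1/0.1237 = 8.0841

8.0841 pc


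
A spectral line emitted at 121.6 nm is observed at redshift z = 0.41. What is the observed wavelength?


lam_obs = lam_emit * (1 + z) = 121.6 * (1 + 0.41) = 171.456

171.456 nm


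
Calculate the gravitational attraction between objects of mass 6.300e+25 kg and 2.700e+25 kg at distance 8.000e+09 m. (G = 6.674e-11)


F = G*m1*m2/r^2 = 6.674e-11 * 6.300e+25 * 2.700e+25 / (8.000e+09)^2 = 6.674e-11 * 1.701e+51 / 6.400e+19 = 1.774e+21

1.774e+21 N


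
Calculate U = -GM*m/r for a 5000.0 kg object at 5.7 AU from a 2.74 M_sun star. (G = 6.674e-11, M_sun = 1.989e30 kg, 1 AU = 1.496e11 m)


M = 2.74 * 1.989e30 kg = 5.44986e+30 kg; r = 5.7 AU * 1.496e11 m/AU = 8.5272e+11 m. U = -GM*m/r = -(6.674e-11 * 5.44986e+30 * 5000.0) / 8.5272e+11 = -2.133e+12

-2.133e+12 J


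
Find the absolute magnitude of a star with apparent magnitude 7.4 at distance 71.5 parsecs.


M = m - 5*log10(d) + 5 = 7.4 - 5*log10(71.5) + 5 = 3.1285

3.1285


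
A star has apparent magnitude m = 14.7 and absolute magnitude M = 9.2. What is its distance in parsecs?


d = 10^((m - M + 5)/5) = 10^((14.7 - 9.2 + 5)/5) = 125.8925

125.8925 pc


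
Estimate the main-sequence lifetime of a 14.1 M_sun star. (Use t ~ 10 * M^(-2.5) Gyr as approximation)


t = 10 * M^(-2.5) = 10 * 14.1^(-2.5) = 0.0134

0.0134 Gyr


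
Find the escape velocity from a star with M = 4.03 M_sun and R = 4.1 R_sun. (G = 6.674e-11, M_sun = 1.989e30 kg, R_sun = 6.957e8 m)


M = 4.03 * 1.989e30 kg = 8.01567e+30 kg; R = 4.1 * 6.957e8 m = 2.85237e+09 m. v_esc = sqrt(2GM/R) = sqrt(2 * 6.674e-11 * 8.01567e+30 / 2.85237e+09) = 612456.2679

612456.2679 m/s


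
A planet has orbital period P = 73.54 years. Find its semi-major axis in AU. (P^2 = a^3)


a = P^(2/3) = 73.54^(2/3) = 17.5529

17.5529 AU


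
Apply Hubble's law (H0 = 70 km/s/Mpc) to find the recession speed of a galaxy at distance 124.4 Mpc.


v = H0 * d = 70 * 124.4 = 8708.0

8708.0 km/s


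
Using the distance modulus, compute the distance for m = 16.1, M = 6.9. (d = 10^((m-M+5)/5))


d = 10^((m - M + 5)/5) = 10^((16.1 - 6.9 + 5)/5) = 691.831

691.831 pc


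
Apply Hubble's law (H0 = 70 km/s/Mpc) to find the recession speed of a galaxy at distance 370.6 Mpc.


v = H0 * d = 70 * 370.6 = 25942.0

25942.0 km/s


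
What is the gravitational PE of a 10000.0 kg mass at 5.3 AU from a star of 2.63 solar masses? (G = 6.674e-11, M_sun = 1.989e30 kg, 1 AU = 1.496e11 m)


M = 2.63 * 1.989e30 kg = 5.23107e+30 kg; r = 5.3 AU * 1.496e11 m/AU = 7.9288e+11 m. U = -GM*m/r = -(6.674e-11 * 5.23107e+30 * 10000.0) / 7.9288e+11 = -4.403e+12

-4.403e+12 J


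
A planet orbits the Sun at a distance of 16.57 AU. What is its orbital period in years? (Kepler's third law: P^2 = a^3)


P = a^(3/2) = 16.57^1.5 = 67.4503

67.4503 years


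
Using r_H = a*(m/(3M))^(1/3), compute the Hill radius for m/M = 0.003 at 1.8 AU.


r_H = a * (m/3M)^(1/3) = 1.8 * (0.003/3)^(1/3) = 0.18

0.18 AU


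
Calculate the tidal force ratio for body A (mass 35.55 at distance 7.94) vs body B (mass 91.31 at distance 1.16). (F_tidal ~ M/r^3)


Ratio = (M1/r1^3) / (M2/r2^3) = (35.55/7.94^3) / (91.31/1.16^3) = 0.0012

0.0012


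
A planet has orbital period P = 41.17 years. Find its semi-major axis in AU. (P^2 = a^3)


a = P^(2/3) = 41.17^(2/3) = 11.923

11.923 AU


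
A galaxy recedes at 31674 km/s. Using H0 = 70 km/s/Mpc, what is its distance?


d = v / H0 = 31674 / 70 = 452.4857

452.4857 Mpc


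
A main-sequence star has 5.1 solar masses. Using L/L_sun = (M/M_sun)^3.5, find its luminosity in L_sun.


L/L_sun = (M/M_sun)^3.5 = 5.1^3.5 = 299.5681

299.5681 L_sun


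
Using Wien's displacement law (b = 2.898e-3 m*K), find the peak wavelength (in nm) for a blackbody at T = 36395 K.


lam_max = b / T = 2.898e-3 / 36395 = 7.963e-08 m = 79.6263 nm

79.6263 nm


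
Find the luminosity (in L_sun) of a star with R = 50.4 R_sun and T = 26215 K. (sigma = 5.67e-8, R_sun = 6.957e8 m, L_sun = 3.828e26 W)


R = 50.4 * 6.957e8 m = 3.506328e+10 m. L = 4*pi*R^2*sigma*T^4 = 4*pi*(3.506328e+10)^2 * 5.67e-8 * 26215^4 = 4.137113643e+32 W. L/L_sun = 4.137113643e+32 / 3.828e26 = 1.081e+06

1.081e+06 L_sun


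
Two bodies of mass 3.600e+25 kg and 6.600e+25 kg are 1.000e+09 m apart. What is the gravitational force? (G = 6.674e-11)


F = G*m1*m2/r^2 = 6.674e-11 * 3.600e+25 * 6.600e+25 / (1.000e+09)^2 = 6.674e-11 * 2.376e+51 / 1.000e+18 = 1.586e+23

1.586e+23 N


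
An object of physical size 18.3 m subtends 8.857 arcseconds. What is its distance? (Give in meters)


D = size / theta_rad, theta_rad = 8.857 * pi/(180*3600) = 4.294e-05, D = 426176.5783

426176.5783 m


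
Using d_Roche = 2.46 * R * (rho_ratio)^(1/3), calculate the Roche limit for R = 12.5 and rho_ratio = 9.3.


d_Roche = 2.46 * 12.5 * 9.3^(1/3) = 64.6655

64.6655


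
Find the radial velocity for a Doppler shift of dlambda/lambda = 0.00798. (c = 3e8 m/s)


v = (dlambda/lambda) * c = 0.00798 * 3e8 = 2.394e+06

2.394e+06 m/s


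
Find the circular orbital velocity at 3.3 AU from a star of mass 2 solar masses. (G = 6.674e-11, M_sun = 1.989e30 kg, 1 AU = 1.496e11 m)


v = sqrt(GM/r) = sqrt(6.674e-11 * 3.978e+30 / 4.937e+11) = 23190.1055

23190.1055 m/s


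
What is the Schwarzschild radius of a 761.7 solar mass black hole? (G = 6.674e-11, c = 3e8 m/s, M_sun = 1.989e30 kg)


M = 761.7 * 1.989e30 kg = 1.5150213e+33 kg. rs = 2GM/c^2 = 2 * 6.674e-11 * 1.5150213e+33 / (3e8)^2 = 2.247e+06

2.247e+06 m


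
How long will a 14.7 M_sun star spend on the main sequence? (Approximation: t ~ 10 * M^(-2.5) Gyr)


t = 10 * M^(-2.5) = 10 * 14.7^(-2.5) = 0.0121

0.0121 Gyr


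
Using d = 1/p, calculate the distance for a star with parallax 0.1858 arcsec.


d = 1/p = 1/0.1858 = 5.3821

5.3821 pc


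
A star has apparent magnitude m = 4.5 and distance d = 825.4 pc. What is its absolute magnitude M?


M = m - 5*log10(d) + 5 = 4.5 - 5*log10(825.4) + 5 = -5.0833

-5.0833


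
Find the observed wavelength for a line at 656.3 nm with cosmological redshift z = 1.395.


lam_obs = lam_emit * (1 + z) = 656.3 * (1 + 1.395) = 1571.8385

1571.8385 nm


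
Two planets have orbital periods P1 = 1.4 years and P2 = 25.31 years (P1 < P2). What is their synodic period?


1/P_syn = |1/P1 - 1/P2| = |1/1.4 - 1/25.31| => P_syn = 1.482

1.482 years


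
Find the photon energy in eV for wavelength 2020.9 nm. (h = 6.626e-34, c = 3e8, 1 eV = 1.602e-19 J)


E = hc/lambda = 6.626e-34 * 3e8 / 2.021e-06 = 9.836e-20 J = 0.614 eV

0.614 eV


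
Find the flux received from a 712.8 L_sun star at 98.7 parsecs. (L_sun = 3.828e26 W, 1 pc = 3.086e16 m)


F = L / (4*pi*d^2) = 2.729e+29 / (4*pi*(3.046e+18)^2) = 2.340e-09

2.340e-09 W/m^2


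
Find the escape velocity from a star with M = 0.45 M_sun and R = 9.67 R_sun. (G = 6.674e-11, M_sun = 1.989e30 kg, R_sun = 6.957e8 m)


M = 0.45 * 1.989e30 kg = 8.9505e+29 kg; R = 9.67 * 6.957e8 m = 6.727419e+09 m. v_esc = sqrt(2GM/R) = sqrt(2 * 6.674e-11 * 8.9505e+29 / 6.727419e+09) = 133262.3626

133262.3626 m/s


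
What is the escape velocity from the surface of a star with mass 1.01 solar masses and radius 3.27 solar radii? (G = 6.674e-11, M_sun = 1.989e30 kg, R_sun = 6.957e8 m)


M = 1.01 * 1.989e30 kg = 2.00889e+30 kg; R = 3.27 * 6.957e8 m = 2.274939e+09 m. v_esc = sqrt(2GM/R) = sqrt(2 * 6.674e-11 * 2.00889e+30 / 2.274939e+09) = 343321.7357

343321.7357 m/s


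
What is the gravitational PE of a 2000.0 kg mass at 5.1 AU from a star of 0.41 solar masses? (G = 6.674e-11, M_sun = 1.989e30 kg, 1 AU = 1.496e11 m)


M = 0.41 * 1.989e30 kg = 8.1549e+29 kg; r = 5.1 AU * 1.496e11 m/AU = 7.6296e+11 m. U = -GM*m/r = -(6.674e-11 * 8.1549e+29 * 2000.0) / 7.6296e+11 = -1.427e+11

-1.427e+11 J


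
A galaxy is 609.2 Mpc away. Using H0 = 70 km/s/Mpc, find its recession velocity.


v = H0 * d = 70 * 609.2 = 42644.0

42644.0 km/s


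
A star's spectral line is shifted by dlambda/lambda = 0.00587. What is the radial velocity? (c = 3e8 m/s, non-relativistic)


v = (dlambda/lambda) * c = 0.00587 * 3e8 = 1.761e+06

1.761e+06 m/s


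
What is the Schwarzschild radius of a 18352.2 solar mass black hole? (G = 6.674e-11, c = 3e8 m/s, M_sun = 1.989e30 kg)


M = 18352.2 * 1.989e30 kg = 3.65025258e+34 kg. rs = 2GM/c^2 = 2 * 6.674e-11 * 3.65025258e+34 / (3e8)^2 = 5.414e+07

5.414e+07 m


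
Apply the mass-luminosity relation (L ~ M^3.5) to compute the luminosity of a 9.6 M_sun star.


L/L_sun = (M/M_sun)^3.5 = 9.6^3.5 = 2741.2542

2741.2542 L_sun


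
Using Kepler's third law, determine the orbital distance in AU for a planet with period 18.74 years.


a = P^(2/3) = 18.74^(2/3) = 7.0553

7.0553 AU


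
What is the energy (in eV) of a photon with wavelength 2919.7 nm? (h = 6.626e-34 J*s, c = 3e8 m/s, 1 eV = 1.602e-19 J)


E = hc/lambda = 6.626e-34 * 3e8 / 2.920e-06 = 6.808e-20 J = 0.425 eV

0.425 eV


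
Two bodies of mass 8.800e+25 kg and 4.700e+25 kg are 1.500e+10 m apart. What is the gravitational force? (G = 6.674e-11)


F = G*m1*m2/r^2 = 6.674e-11 * 8.800e+25 * 4.700e+25 / (1.500e+10)^2 = 6.674e-11 * 4.136e+51 / 2.250e+20 = 1.227e+21

1.227e+21 N


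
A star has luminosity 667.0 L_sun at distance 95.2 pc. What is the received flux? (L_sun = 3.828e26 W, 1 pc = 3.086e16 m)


F = L / (4*pi*d^2) = 2.553e+29 / (4*pi*(2.938e+18)^2) = 2.354e-09

2.354e-09 W/m^2


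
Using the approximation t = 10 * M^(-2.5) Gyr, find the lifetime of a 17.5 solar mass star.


t = 10 * M^(-2.5) = 10 * 17.5^(-2.5) = 0.0078

0.0078 Gyr


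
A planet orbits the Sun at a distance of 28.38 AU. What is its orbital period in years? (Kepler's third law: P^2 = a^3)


P = a^(3/2) = 28.38^1.5 = 151.1884

151.1884 years


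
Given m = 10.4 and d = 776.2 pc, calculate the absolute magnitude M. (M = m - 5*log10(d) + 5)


M = m - 5*log10(d) + 5 = 10.4 - 5*log10(776.2) + 5 = 0.9501

0.9501


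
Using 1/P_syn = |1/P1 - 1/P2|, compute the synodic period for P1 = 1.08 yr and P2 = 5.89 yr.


1/P_syn = |1/P1 - 1/P2| = |1/1.08 - 1/5.89| => P_syn = 1.3225

1.3225 years


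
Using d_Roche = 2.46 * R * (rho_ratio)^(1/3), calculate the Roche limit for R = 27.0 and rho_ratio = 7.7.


d_Roche = 2.46 * 27.0 * 7.7^(1/3) = 131.1583

131.1583


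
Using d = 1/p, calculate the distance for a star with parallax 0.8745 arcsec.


d = 1/p = 1/0.8745 = 1.1435

1.1435 pc


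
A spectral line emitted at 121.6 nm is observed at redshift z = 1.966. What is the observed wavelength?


lam_obs = lam_emit * (1 + z) = 121.6 * (1 + 1.966) = 360.6656

360.6656 nm


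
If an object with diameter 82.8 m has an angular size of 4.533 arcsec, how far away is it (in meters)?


D = size / theta_rad, theta_rad = 4.533 * pi/(180*3600) = 2.198e-05, D = 3.768e+06

3.768e+06 m


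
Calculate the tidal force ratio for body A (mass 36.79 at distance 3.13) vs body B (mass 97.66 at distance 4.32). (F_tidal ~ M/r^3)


Ratio = (M1/r1^3) / (M2/r2^3) = (36.79/3.13^3) / (97.66/4.32^3) = 0.9904

0.9904


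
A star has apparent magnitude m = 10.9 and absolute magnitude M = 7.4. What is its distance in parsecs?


d = 10^((m - M + 5)/5) = 10^((10.9 - 7.4 + 5)/5) = 50.1187

50.1187 pc


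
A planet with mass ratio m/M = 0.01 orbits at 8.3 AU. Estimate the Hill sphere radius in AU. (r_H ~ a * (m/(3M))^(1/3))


r_H = a * (m/3M)^(1/3) = 8.3 * (0.01/3)^(1/3) = 1.2399

1.2399 AU


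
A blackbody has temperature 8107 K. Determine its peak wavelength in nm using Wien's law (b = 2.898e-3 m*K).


lam_max = b / T = 2.898e-3 / 8107 = 3.575e-07 m = 357.4689 nm

357.4689 nm


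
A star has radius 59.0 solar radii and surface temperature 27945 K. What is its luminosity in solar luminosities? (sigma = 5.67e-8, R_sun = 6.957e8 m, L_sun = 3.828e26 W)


R = 59.0 * 6.957e8 m = 4.10463e+10 m. L = 4*pi*R^2*sigma*T^4 = 4*pi*(4.10463e+10)^2 * 5.67e-8 * 27945^4 = 7.320780891e+32 W. L/L_sun = 7.320780891e+32 / 3.828e26 = 1.912e+06

1.912e+06 L_sun


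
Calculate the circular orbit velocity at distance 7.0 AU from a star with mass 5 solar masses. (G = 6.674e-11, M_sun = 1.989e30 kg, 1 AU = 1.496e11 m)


v = sqrt(GM/r) = sqrt(6.674e-11 * 9.945e+30 / 1.047e+12) = 25175.6492

25175.6492 m/s


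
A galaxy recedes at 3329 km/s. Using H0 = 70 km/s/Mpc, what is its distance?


d = v / H0 = 3329 / 70 = 47.5571

47.5571 Mpc


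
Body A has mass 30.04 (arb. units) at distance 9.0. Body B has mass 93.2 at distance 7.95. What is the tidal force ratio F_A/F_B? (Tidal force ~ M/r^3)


Ratio = (M1/r1^3) / (M2/r2^3) = (30.04/9.0^3) / (93.2/7.95^3) = 0.2222

0.2222


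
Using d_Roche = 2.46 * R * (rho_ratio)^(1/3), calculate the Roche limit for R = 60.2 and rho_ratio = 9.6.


d_Roche = 2.46 * 60.2 * 9.6^(1/3) = 314.7425

314.7425


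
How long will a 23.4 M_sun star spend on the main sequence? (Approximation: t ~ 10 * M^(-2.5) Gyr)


t = 10 * M^(-2.5) = 10 * 23.4^(-2.5) = 0.0038

0.0038 Gyr


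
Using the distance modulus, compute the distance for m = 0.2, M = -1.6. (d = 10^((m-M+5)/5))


d = 10^((m - M + 5)/5) = 10^((0.2 - -1.6 + 5)/5) = 22.9087

22.9087 pc


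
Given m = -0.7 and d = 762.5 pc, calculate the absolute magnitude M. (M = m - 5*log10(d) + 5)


M = m - 5*log10(d) + 5 = -0.7 - 5*log10(762.5) + 5 = -10.1112

-10.1112


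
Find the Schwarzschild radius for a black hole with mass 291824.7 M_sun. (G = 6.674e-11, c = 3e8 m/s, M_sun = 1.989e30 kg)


M = 291824.7 * 1.989e30 kg = 5.804393283e+35 kg. rs = 2GM/c^2 = 2 * 6.674e-11 * 5.804393283e+35 / (3e8)^2 = 8.609e+08

8.609e+08 m
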